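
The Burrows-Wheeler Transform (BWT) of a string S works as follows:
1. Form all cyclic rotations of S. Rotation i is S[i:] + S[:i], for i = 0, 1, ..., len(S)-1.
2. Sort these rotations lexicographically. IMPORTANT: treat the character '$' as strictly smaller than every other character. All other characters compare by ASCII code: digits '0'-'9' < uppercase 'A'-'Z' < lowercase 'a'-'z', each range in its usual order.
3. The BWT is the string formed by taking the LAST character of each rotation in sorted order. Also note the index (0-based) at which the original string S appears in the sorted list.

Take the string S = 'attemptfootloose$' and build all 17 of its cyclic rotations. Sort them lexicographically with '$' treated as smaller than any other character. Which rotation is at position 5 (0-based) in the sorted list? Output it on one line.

Answer: loose$attemptfoot

Derivation:
All 17 rotations (rotation i = S[i:]+S[:i]):
  rot[0] = attemptfootloose$
  rot[1] = ttemptfootloose$a
  rot[2] = temptfootloose$at
  rot[3] = emptfootloose$att
  rot[4] = mptfootloose$atte
  rot[5] = ptfootloose$attem
  rot[6] = tfootloose$attemp
  rot[7] = footloose$attempt
  rot[8] = ootloose$attemptf
  rot[9] = otloose$attemptfo
  rot[10] = tloose$attemptfoo
  rot[11] = loose$attemptfoot
  rot[12] = oose$attemptfootl
  rot[13] = ose$attemptfootlo
  rot[14] = se$attemptfootloo
  rot[15] = e$attemptfootloos
  rot[16] = $attemptfootloose
Sorted (with $ < everything):
  sorted[0] = $attemptfootloose
  sorted[1] = attemptfootloose$
  sorted[2] = e$attemptfootloos
  sorted[3] = emptfootloose$att
  sorted[4] = footloose$attempt
  sorted[5] = loose$attemptfoot
  sorted[6] = mptfootloose$atte
  sorted[7] = oose$attemptfootl
  sorted[8] = ootloose$attemptf
  sorted[9] = ose$attemptfootlo
  sorted[10] = otloose$attemptfo
  sorted[11] = ptfootloose$attem
  sorted[12] = se$attemptfootloo
  sorted[13] = temptfootloose$at
  sorted[14] = tfootloose$attemp
  sorted[15] = tloose$attemptfoo
  sorted[16] = ttemptfootloose$a
sorted[5] = loose$attemptfoot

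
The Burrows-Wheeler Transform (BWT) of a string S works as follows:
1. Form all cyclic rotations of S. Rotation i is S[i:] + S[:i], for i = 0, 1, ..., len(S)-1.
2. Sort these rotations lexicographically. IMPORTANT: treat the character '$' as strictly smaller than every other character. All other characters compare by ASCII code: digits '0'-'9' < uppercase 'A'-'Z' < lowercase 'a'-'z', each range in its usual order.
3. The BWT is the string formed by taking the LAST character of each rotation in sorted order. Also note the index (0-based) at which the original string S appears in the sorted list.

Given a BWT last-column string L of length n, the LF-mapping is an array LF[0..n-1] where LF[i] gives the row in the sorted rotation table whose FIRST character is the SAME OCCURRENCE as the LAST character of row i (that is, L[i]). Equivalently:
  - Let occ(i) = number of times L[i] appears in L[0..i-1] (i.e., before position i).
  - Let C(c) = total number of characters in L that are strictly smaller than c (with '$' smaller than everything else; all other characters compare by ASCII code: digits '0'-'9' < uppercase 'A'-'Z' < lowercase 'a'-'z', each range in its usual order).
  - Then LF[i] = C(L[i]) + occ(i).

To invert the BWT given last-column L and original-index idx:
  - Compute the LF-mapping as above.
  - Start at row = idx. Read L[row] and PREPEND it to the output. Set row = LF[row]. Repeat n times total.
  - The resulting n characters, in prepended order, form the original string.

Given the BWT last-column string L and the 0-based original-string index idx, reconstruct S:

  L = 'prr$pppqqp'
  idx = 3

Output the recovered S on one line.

LF mapping: 1 8 9 0 2 3 4 6 7 5
Walk LF starting at row 3, prepending L[row]:
  step 1: row=3, L[3]='$', prepend. Next row=LF[3]=0
  step 2: row=0, L[0]='p', prepend. Next row=LF[0]=1
  step 3: row=1, L[1]='r', prepend. Next row=LF[1]=8
  step 4: row=8, L[8]='q', prepend. Next row=LF[8]=7
  step 5: row=7, L[7]='q', prepend. Next row=LF[7]=6
  step 6: row=6, L[6]='p', prepend. Next row=LF[6]=4
  step 7: row=4, L[4]='p', prepend. Next row=LF[4]=2
  step 8: row=2, L[2]='r', prepend. Next row=LF[2]=9
  step 9: row=9, L[9]='p', prepend. Next row=LF[9]=5
  step 10: row=5, L[5]='p', prepend. Next row=LF[5]=3
Reversed output: pprppqqrp$

Answer: pprppqqrp$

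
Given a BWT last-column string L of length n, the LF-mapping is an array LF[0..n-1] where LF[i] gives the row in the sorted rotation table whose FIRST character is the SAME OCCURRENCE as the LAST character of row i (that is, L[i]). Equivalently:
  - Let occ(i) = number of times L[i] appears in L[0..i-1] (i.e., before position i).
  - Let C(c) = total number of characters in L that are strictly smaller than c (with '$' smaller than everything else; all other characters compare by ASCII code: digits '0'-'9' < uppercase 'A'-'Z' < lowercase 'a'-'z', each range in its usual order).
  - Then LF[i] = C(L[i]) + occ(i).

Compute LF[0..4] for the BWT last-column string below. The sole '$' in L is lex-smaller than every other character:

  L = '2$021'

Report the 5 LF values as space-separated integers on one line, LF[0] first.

Char counts: '$':1, '0':1, '1':1, '2':2
C (first-col start): C('$')=0, C('0')=1, C('1')=2, C('2')=3
L[0]='2': occ=0, LF[0]=C('2')+0=3+0=3
L[1]='$': occ=0, LF[1]=C('$')+0=0+0=0
L[2]='0': occ=0, LF[2]=C('0')+0=1+0=1
L[3]='2': occ=1, LF[3]=C('2')+1=3+1=4
L[4]='1': occ=0, LF[4]=C('1')+0=2+0=2

Answer: 3 0 1 4 2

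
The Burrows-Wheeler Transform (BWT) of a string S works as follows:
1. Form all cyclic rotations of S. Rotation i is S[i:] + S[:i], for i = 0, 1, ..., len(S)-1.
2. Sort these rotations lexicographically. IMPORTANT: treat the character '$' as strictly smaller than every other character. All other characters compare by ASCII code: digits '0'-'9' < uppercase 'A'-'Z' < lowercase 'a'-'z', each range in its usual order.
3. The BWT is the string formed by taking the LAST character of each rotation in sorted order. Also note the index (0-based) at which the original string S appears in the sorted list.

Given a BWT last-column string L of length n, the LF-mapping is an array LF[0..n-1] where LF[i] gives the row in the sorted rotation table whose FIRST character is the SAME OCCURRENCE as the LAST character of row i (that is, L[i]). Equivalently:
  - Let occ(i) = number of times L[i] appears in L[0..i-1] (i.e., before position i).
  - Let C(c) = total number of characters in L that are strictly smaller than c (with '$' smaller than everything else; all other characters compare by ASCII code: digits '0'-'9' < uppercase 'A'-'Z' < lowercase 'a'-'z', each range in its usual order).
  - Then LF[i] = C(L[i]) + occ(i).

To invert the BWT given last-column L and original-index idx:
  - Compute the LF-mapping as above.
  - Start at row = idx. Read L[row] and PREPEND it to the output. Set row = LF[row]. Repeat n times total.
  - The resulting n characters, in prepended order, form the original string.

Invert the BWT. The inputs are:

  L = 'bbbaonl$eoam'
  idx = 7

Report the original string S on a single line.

LF mapping: 3 4 5 1 10 9 7 0 6 11 2 8
Walk LF starting at row 7, prepending L[row]:
  step 1: row=7, L[7]='$', prepend. Next row=LF[7]=0
  step 2: row=0, L[0]='b', prepend. Next row=LF[0]=3
  step 3: row=3, L[3]='a', prepend. Next row=LF[3]=1
  step 4: row=1, L[1]='b', prepend. Next row=LF[1]=4
  step 5: row=4, L[4]='o', prepend. Next row=LF[4]=10
  step 6: row=10, L[10]='a', prepend. Next row=LF[10]=2
  step 7: row=2, L[2]='b', prepend. Next row=LF[2]=5
  step 8: row=5, L[5]='n', prepend. Next row=LF[5]=9
  step 9: row=9, L[9]='o', prepend. Next row=LF[9]=11
  step 10: row=11, L[11]='m', prepend. Next row=LF[11]=8
  step 11: row=8, L[8]='e', prepend. Next row=LF[8]=6
  step 12: row=6, L[6]='l', prepend. Next row=LF[6]=7
Reversed output: lemonbaobab$

Answer: lemonbaobab$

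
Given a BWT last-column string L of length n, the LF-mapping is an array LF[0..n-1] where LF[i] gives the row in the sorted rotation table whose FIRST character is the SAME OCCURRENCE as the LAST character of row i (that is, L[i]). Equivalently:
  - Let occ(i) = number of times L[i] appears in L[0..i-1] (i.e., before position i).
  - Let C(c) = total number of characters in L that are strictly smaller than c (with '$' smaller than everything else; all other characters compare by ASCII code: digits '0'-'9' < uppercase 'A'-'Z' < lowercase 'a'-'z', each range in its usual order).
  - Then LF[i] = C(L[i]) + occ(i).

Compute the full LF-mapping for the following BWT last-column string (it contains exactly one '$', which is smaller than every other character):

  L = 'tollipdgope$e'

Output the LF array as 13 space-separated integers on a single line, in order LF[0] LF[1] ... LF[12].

Answer: 12 8 6 7 5 10 1 4 9 11 2 0 3

Derivation:
Char counts: '$':1, 'd':1, 'e':2, 'g':1, 'i':1, 'l':2, 'o':2, 'p':2, 't':1
C (first-col start): C('$')=0, C('d')=1, C('e')=2, C('g')=4, C('i')=5, C('l')=6, C('o')=8, C('p')=10, C('t')=12
L[0]='t': occ=0, LF[0]=C('t')+0=12+0=12
L[1]='o': occ=0, LF[1]=C('o')+0=8+0=8
L[2]='l': occ=0, LF[2]=C('l')+0=6+0=6
L[3]='l': occ=1, LF[3]=C('l')+1=6+1=7
L[4]='i': occ=0, LF[4]=C('i')+0=5+0=5
L[5]='p': occ=0, LF[5]=C('p')+0=10+0=10
L[6]='d': occ=0, LF[6]=C('d')+0=1+0=1
L[7]='g': occ=0, LF[7]=C('g')+0=4+0=4
L[8]='o': occ=1, LF[8]=C('o')+1=8+1=9
L[9]='p': occ=1, LF[9]=C('p')+1=10+1=11
L[10]='e': occ=0, LF[10]=C('e')+0=2+0=2
L[11]='$': occ=0, LF[11]=C('$')+0=0+0=0
L[12]='e': occ=1, LF[12]=C('e')+1=2+1=3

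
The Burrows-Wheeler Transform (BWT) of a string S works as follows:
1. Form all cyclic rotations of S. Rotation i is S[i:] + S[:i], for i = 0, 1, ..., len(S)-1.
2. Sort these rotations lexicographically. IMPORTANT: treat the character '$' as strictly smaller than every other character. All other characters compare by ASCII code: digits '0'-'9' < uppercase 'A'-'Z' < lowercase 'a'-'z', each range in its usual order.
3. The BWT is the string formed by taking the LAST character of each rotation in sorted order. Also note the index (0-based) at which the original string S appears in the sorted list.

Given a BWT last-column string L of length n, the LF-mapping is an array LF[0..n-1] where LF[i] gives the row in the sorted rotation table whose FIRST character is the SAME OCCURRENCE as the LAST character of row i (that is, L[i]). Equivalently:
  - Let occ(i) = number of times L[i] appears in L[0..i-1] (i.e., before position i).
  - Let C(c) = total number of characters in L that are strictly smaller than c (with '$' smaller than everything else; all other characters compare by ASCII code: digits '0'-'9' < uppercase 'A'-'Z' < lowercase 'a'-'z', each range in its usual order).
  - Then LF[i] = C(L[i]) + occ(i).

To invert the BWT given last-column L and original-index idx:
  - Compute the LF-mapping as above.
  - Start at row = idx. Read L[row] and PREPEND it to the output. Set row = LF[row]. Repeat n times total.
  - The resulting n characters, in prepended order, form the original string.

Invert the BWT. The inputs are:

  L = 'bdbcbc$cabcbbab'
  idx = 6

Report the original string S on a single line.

LF mapping: 3 14 4 10 5 11 0 12 1 6 13 7 8 2 9
Walk LF starting at row 6, prepending L[row]:
  step 1: row=6, L[6]='$', prepend. Next row=LF[6]=0
  step 2: row=0, L[0]='b', prepend. Next row=LF[0]=3
  step 3: row=3, L[3]='c', prepend. Next row=LF[3]=10
  step 4: row=10, L[10]='c', prepend. Next row=LF[10]=13
  step 5: row=13, L[13]='a', prepend. Next row=LF[13]=2
  step 6: row=2, L[2]='b', prepend. Next row=LF[2]=4
  step 7: row=4, L[4]='b', prepend. Next row=LF[4]=5
  step 8: row=5, L[5]='c', prepend. Next row=LF[5]=11
  step 9: row=11, L[11]='b', prepend. Next row=LF[11]=7
  step 10: row=7, L[7]='c', prepend. Next row=LF[7]=12
  step 11: row=12, L[12]='b', prepend. Next row=LF[12]=8
  step 12: row=8, L[8]='a', prepend. Next row=LF[8]=1
  step 13: row=1, L[1]='d', prepend. Next row=LF[1]=14
  step 14: row=14, L[14]='b', prepend. Next row=LF[14]=9
  step 15: row=9, L[9]='b', prepend. Next row=LF[9]=6
Reversed output: bbdabcbcbbaccb$

Answer: bbdabcbcbbaccb$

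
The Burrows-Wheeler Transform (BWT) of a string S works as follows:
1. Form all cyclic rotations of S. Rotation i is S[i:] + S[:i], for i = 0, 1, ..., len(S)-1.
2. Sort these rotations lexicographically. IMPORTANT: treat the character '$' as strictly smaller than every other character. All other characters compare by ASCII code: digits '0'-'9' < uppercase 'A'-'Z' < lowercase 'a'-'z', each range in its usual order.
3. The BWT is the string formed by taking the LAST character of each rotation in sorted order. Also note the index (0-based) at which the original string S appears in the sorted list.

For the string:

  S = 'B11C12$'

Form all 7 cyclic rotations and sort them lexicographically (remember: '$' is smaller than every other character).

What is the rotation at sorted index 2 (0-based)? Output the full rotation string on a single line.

All 7 rotations (rotation i = S[i:]+S[:i]):
  rot[0] = B11C12$
  rot[1] = 11C12$B
  rot[2] = 1C12$B1
  rot[3] = C12$B11
  rot[4] = 12$B11C
  rot[5] = 2$B11C1
  rot[6] = $B11C12
Sorted (with $ < everything):
  sorted[0] = $B11C12
  sorted[1] = 11C12$B
  sorted[2] = 12$B11C
  sorted[3] = 1C12$B1
  sorted[4] = 2$B11C1
  sorted[5] = B11C12$
  sorted[6] = C12$B11
sorted[2] = 12$B11C

Answer: 12$B11C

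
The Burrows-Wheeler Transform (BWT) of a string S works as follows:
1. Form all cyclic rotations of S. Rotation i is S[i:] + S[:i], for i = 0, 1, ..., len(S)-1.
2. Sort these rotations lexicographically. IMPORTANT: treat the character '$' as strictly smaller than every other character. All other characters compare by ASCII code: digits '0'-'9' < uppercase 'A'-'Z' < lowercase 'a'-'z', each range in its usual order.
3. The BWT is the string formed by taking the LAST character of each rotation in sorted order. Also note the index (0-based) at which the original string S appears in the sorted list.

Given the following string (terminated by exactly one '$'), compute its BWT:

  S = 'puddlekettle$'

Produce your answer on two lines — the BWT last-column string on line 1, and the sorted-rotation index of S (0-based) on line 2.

All 13 rotations (rotation i = S[i:]+S[:i]):
  rot[0] = puddlekettle$
  rot[1] = uddlekettle$p
  rot[2] = ddlekettle$pu
  rot[3] = dlekettle$pud
  rot[4] = lekettle$pudd
  rot[5] = ekettle$puddl
  rot[6] = kettle$puddle
  rot[7] = ettle$puddlek
  rot[8] = ttle$puddleke
  rot[9] = tle$puddleket
  rot[10] = le$puddlekett
  rot[11] = e$puddlekettl
  rot[12] = $puddlekettle
Sorted (with $ < everything):
  sorted[0] = $puddlekettle  (last char: 'e')
  sorted[1] = ddlekettle$pu  (last char: 'u')
  sorted[2] = dlekettle$pud  (last char: 'd')
  sorted[3] = e$puddlekettl  (last char: 'l')
  sorted[4] = ekettle$puddl  (last char: 'l')
  sorted[5] = ettle$puddlek  (last char: 'k')
  sorted[6] = kettle$puddle  (last char: 'e')
  sorted[7] = le$puddlekett  (last char: 't')
  sorted[8] = lekettle$pudd  (last char: 'd')
  sorted[9] = puddlekettle$  (last char: '$')
  sorted[10] = tle$puddleket  (last char: 't')
  sorted[11] = ttle$puddleke  (last char: 'e')
  sorted[12] = uddlekettle$p  (last char: 'p')
Last column: eudllketd$tep
Original string S is at sorted index 9

Answer: eudllketd$tep
9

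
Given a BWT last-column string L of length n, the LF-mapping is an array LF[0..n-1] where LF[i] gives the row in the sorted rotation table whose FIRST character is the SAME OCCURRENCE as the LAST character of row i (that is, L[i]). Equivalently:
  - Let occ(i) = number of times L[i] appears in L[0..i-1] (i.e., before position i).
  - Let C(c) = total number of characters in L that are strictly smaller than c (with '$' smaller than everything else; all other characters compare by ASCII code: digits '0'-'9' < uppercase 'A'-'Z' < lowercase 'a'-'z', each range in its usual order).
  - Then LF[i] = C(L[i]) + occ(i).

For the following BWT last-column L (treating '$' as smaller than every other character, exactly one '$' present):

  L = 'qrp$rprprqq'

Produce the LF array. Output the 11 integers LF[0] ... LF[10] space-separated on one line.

Char counts: '$':1, 'p':3, 'q':3, 'r':4
C (first-col start): C('$')=0, C('p')=1, C('q')=4, C('r')=7
L[0]='q': occ=0, LF[0]=C('q')+0=4+0=4
L[1]='r': occ=0, LF[1]=C('r')+0=7+0=7
L[2]='p': occ=0, LF[2]=C('p')+0=1+0=1
L[3]='$': occ=0, LF[3]=C('$')+0=0+0=0
L[4]='r': occ=1, LF[4]=C('r')+1=7+1=8
L[5]='p': occ=1, LF[5]=C('p')+1=1+1=2
L[6]='r': occ=2, LF[6]=C('r')+2=7+2=9
L[7]='p': occ=2, LF[7]=C('p')+2=1+2=3
L[8]='r': occ=3, LF[8]=C('r')+3=7+3=10
L[9]='q': occ=1, LF[9]=C('q')+1=4+1=5
L[10]='q': occ=2, LF[10]=C('q')+2=4+2=6

Answer: 4 7 1 0 8 2 9 3 10 5 6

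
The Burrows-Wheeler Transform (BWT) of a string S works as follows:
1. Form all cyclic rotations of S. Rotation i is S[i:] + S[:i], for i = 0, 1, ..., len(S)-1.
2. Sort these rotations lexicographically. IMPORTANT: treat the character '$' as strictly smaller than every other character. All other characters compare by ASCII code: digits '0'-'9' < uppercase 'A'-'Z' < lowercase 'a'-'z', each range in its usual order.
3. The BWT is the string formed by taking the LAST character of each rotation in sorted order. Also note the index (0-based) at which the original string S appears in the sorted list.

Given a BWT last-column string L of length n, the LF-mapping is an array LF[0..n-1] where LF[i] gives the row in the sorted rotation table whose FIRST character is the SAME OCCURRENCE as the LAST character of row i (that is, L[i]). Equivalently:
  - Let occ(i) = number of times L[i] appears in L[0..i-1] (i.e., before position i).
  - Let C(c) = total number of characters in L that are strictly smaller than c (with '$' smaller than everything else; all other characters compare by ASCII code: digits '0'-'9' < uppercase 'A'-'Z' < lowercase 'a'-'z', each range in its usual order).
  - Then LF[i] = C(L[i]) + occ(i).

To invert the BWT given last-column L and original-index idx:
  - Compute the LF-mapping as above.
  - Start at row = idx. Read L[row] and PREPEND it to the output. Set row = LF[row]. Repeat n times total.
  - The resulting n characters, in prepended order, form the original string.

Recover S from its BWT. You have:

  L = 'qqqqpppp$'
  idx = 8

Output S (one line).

Answer: qpqppqpq$

Derivation:
LF mapping: 5 6 7 8 1 2 3 4 0
Walk LF starting at row 8, prepending L[row]:
  step 1: row=8, L[8]='$', prepend. Next row=LF[8]=0
  step 2: row=0, L[0]='q', prepend. Next row=LF[0]=5
  step 3: row=5, L[5]='p', prepend. Next row=LF[5]=2
  step 4: row=2, L[2]='q', prepend. Next row=LF[2]=7
  step 5: row=7, L[7]='p', prepend. Next row=LF[7]=4
  step 6: row=4, L[4]='p', prepend. Next row=LF[4]=1
  step 7: row=1, L[1]='q', prepend. Next row=LF[1]=6
  step 8: row=6, L[6]='p', prepend. Next row=LF[6]=3
  step 9: row=3, L[3]='q', prepend. Next row=LF[3]=8
Reversed output: qpqppqpq$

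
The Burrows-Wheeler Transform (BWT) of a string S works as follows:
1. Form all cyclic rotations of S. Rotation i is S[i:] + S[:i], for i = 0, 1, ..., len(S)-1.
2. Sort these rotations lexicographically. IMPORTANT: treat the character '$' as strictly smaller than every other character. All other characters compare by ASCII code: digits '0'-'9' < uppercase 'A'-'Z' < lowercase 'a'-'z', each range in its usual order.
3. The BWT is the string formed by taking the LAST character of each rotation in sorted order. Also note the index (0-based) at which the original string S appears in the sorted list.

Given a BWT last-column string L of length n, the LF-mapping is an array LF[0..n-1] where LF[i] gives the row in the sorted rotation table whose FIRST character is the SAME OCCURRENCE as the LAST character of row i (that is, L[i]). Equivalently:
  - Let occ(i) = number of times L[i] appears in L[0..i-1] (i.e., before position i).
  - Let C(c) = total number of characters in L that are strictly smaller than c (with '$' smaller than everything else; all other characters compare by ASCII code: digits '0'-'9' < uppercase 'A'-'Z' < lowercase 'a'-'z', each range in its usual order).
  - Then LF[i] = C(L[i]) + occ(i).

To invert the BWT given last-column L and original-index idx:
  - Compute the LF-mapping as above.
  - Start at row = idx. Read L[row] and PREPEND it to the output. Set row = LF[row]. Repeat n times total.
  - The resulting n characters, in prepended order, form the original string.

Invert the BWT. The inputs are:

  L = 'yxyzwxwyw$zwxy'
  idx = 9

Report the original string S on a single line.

LF mapping: 8 5 9 12 1 6 2 10 3 0 13 4 7 11
Walk LF starting at row 9, prepending L[row]:
  step 1: row=9, L[9]='$', prepend. Next row=LF[9]=0
  step 2: row=0, L[0]='y', prepend. Next row=LF[0]=8
  step 3: row=8, L[8]='w', prepend. Next row=LF[8]=3
  step 4: row=3, L[3]='z', prepend. Next row=LF[3]=12
  step 5: row=12, L[12]='x', prepend. Next row=LF[12]=7
  step 6: row=7, L[7]='y', prepend. Next row=LF[7]=10
  step 7: row=10, L[10]='z', prepend. Next row=LF[10]=13
  step 8: row=13, L[13]='y', prepend. Next row=LF[13]=11
  step 9: row=11, L[11]='w', prepend. Next row=LF[11]=4
  step 10: row=4, L[4]='w', prepend. Next row=LF[4]=1
  step 11: row=1, L[1]='x', prepend. Next row=LF[1]=5
  step 12: row=5, L[5]='x', prepend. Next row=LF[5]=6
  step 13: row=6, L[6]='w', prepend. Next row=LF[6]=2
  step 14: row=2, L[2]='y', prepend. Next row=LF[2]=9
Reversed output: ywxxwwyzyxzwy$

Answer: ywxxwwyzyxzwy$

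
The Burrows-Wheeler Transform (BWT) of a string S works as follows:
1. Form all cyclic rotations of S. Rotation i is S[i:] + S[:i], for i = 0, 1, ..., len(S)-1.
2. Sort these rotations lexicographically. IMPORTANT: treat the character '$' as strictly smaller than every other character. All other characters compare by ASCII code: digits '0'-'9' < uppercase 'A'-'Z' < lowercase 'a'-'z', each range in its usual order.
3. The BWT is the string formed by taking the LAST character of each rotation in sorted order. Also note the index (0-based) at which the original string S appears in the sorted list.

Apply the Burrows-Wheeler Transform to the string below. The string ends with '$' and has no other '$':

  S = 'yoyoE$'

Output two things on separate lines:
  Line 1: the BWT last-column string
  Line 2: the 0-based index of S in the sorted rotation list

Answer: Eoyyo$
5

Derivation:
All 6 rotations (rotation i = S[i:]+S[:i]):
  rot[0] = yoyoE$
  rot[1] = oyoE$y
  rot[2] = yoE$yo
  rot[3] = oE$yoy
  rot[4] = E$yoyo
  rot[5] = $yoyoE
Sorted (with $ < everything):
  sorted[0] = $yoyoE  (last char: 'E')
  sorted[1] = E$yoyo  (last char: 'o')
  sorted[2] = oE$yoy  (last char: 'y')
  sorted[3] = oyoE$y  (last char: 'y')
  sorted[4] = yoE$yo  (last char: 'o')
  sorted[5] = yoyoE$  (last char: '$')
Last column: Eoyyo$
Original string S is at sorted index 5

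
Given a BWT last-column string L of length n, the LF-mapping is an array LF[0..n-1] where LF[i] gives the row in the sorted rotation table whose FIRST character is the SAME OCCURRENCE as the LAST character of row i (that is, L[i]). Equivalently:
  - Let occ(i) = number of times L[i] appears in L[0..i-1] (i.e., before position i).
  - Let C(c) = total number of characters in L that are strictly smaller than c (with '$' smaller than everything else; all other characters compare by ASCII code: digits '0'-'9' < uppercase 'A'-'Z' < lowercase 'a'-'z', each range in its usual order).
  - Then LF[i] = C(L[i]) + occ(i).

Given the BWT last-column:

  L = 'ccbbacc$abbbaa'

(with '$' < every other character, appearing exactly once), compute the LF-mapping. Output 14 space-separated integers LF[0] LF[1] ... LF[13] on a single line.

Char counts: '$':1, 'a':4, 'b':5, 'c':4
C (first-col start): C('$')=0, C('a')=1, C('b')=5, C('c')=10
L[0]='c': occ=0, LF[0]=C('c')+0=10+0=10
L[1]='c': occ=1, LF[1]=C('c')+1=10+1=11
L[2]='b': occ=0, LF[2]=C('b')+0=5+0=5
L[3]='b': occ=1, LF[3]=C('b')+1=5+1=6
L[4]='a': occ=0, LF[4]=C('a')+0=1+0=1
L[5]='c': occ=2, LF[5]=C('c')+2=10+2=12
L[6]='c': occ=3, LF[6]=C('c')+3=10+3=13
L[7]='$': occ=0, LF[7]=C('$')+0=0+0=0
L[8]='a': occ=1, LF[8]=C('a')+1=1+1=2
L[9]='b': occ=2, LF[9]=C('b')+2=5+2=7
L[10]='b': occ=3, LF[10]=C('b')+3=5+3=8
L[11]='b': occ=4, LF[11]=C('b')+4=5+4=9
L[12]='a': occ=2, LF[12]=C('a')+2=1+2=3
L[13]='a': occ=3, LF[13]=C('a')+3=1+3=4

Answer: 10 11 5 6 1 12 13 0 2 7 8 9 3 4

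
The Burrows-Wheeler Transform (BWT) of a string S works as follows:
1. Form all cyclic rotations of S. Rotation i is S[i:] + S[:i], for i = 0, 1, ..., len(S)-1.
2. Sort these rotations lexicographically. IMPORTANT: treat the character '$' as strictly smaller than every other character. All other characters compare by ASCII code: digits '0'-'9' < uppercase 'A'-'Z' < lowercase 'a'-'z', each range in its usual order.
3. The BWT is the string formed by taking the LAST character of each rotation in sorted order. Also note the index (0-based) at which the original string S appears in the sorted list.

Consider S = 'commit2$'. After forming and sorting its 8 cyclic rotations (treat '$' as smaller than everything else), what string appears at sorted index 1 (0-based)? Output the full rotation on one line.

All 8 rotations (rotation i = S[i:]+S[:i]):
  rot[0] = commit2$
  rot[1] = ommit2$c
  rot[2] = mmit2$co
  rot[3] = mit2$com
  rot[4] = it2$comm
  rot[5] = t2$commi
  rot[6] = 2$commit
  rot[7] = $commit2
Sorted (with $ < everything):
  sorted[0] = $commit2
  sorted[1] = 2$commit
  sorted[2] = commit2$
  sorted[3] = it2$comm
  sorted[4] = mit2$com
  sorted[5] = mmit2$co
  sorted[6] = ommit2$c
  sorted[7] = t2$commi
sorted[1] = 2$commit

Answer: 2$commit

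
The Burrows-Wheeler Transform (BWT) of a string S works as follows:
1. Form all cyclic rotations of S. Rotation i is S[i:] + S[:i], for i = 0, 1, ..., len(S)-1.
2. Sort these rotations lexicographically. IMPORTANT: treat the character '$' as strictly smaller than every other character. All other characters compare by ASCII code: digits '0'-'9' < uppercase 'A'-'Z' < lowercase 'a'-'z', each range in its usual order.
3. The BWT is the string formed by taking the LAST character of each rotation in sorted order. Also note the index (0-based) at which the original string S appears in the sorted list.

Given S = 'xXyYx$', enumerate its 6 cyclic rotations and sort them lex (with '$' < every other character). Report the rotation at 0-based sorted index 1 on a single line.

All 6 rotations (rotation i = S[i:]+S[:i]):
  rot[0] = xXyYx$
  rot[1] = XyYx$x
  rot[2] = yYx$xX
  rot[3] = Yx$xXy
  rot[4] = x$xXyY
  rot[5] = $xXyYx
Sorted (with $ < everything):
  sorted[0] = $xXyYx
  sorted[1] = XyYx$x
  sorted[2] = Yx$xXy
  sorted[3] = x$xXyY
  sorted[4] = xXyYx$
  sorted[5] = yYx$xX
sorted[1] = XyYx$x

Answer: XyYx$x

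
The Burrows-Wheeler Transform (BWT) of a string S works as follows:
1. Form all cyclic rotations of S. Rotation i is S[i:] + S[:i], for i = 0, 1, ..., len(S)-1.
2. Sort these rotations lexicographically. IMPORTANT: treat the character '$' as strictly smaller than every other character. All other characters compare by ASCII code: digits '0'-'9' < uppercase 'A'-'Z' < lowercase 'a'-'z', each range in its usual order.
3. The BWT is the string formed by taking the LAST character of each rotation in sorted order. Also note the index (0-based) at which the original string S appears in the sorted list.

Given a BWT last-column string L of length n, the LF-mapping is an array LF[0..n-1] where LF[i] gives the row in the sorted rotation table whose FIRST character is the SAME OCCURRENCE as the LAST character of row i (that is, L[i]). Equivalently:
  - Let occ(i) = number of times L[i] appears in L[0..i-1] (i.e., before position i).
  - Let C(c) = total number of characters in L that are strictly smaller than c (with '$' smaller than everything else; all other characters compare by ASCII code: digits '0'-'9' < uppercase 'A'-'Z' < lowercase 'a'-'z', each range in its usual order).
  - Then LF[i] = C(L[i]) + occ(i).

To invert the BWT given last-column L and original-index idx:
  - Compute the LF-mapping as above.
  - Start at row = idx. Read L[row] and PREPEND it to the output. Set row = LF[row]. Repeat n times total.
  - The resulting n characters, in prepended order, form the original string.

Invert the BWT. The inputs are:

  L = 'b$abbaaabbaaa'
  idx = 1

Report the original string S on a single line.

LF mapping: 8 0 1 9 10 2 3 4 11 12 5 6 7
Walk LF starting at row 1, prepending L[row]:
  step 1: row=1, L[1]='$', prepend. Next row=LF[1]=0
  step 2: row=0, L[0]='b', prepend. Next row=LF[0]=8
  step 3: row=8, L[8]='b', prepend. Next row=LF[8]=11
  step 4: row=11, L[11]='a', prepend. Next row=LF[11]=6
  step 5: row=6, L[6]='a', prepend. Next row=LF[6]=3
  step 6: row=3, L[3]='b', prepend. Next row=LF[3]=9
  step 7: row=9, L[9]='b', prepend. Next row=LF[9]=12
  step 8: row=12, L[12]='a', prepend. Next row=LF[12]=7
  step 9: row=7, L[7]='a', prepend. Next row=LF[7]=4
  step 10: row=4, L[4]='b', prepend. Next row=LF[4]=10
  step 11: row=10, L[10]='a', prepend. Next row=LF[10]=5
  step 12: row=5, L[5]='a', prepend. Next row=LF[5]=2
  step 13: row=2, L[2]='a', prepend. Next row=LF[2]=1
Reversed output: aaabaabbaabb$

Answer: aaabaabbaabb$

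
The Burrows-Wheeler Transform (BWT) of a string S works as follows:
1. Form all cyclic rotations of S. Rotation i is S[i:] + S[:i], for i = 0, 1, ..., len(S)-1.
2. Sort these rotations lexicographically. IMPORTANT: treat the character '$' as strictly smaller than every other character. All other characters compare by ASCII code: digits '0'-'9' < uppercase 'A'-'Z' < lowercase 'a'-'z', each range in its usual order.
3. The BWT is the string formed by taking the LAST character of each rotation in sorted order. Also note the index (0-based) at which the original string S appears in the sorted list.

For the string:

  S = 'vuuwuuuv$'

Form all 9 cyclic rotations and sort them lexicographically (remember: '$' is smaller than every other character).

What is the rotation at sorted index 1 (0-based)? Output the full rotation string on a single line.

Answer: uuuv$vuuw

Derivation:
All 9 rotations (rotation i = S[i:]+S[:i]):
  rot[0] = vuuwuuuv$
  rot[1] = uuwuuuv$v
  rot[2] = uwuuuv$vu
  rot[3] = wuuuv$vuu
  rot[4] = uuuv$vuuw
  rot[5] = uuv$vuuwu
  rot[6] = uv$vuuwuu
  rot[7] = v$vuuwuuu
  rot[8] = $vuuwuuuv
Sorted (with $ < everything):
  sorted[0] = $vuuwuuuv
  sorted[1] = uuuv$vuuw
  sorted[2] = uuv$vuuwu
  sorted[3] = uuwuuuv$v
  sorted[4] = uv$vuuwuu
  sorted[5] = uwuuuv$vu
  sorted[6] = v$vuuwuuu
  sorted[7] = vuuwuuuv$
  sorted[8] = wuuuv$vuu
sorted[1] = uuuv$vuuw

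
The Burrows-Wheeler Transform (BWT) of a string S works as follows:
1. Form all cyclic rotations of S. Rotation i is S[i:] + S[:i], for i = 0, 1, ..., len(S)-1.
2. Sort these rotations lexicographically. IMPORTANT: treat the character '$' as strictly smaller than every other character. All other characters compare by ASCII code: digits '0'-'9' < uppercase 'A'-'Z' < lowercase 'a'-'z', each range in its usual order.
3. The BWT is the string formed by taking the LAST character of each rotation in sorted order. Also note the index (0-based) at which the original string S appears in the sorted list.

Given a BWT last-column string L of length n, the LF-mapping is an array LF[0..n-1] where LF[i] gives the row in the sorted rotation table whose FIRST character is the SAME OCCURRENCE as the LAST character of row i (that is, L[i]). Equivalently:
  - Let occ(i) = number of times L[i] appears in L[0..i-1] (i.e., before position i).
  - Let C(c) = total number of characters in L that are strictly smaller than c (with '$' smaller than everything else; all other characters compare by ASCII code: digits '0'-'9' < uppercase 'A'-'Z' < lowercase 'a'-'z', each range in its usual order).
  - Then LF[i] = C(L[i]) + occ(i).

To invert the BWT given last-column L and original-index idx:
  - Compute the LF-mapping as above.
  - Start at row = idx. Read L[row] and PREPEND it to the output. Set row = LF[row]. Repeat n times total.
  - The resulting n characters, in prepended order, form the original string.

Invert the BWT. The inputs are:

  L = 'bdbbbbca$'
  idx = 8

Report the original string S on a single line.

Answer: dacbbbbb$

Derivation:
LF mapping: 2 8 3 4 5 6 7 1 0
Walk LF starting at row 8, prepending L[row]:
  step 1: row=8, L[8]='$', prepend. Next row=LF[8]=0
  step 2: row=0, L[0]='b', prepend. Next row=LF[0]=2
  step 3: row=2, L[2]='b', prepend. Next row=LF[2]=3
  step 4: row=3, L[3]='b', prepend. Next row=LF[3]=4
  step 5: row=4, L[4]='b', prepend. Next row=LF[4]=5
  step 6: row=5, L[5]='b', prepend. Next row=LF[5]=6
  step 7: row=6, L[6]='c', prepend. Next row=LF[6]=7
  step 8: row=7, L[7]='a', prepend. Next row=LF[7]=1
  step 9: row=1, L[1]='d', prepend. Next row=LF[1]=8
Reversed output: dacbbbbb$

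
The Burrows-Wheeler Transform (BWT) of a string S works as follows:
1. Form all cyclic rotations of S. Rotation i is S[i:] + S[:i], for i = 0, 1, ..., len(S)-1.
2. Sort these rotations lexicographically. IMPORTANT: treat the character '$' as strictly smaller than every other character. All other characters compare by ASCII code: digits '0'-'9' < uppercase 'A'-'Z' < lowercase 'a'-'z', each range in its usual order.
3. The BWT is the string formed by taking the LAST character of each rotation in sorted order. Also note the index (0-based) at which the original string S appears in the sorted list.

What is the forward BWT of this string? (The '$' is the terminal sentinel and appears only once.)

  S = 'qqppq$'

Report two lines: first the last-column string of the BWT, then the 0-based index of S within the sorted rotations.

All 6 rotations (rotation i = S[i:]+S[:i]):
  rot[0] = qqppq$
  rot[1] = qppq$q
  rot[2] = ppq$qq
  rot[3] = pq$qqp
  rot[4] = q$qqpp
  rot[5] = $qqppq
Sorted (with $ < everything):
  sorted[0] = $qqppq  (last char: 'q')
  sorted[1] = ppq$qq  (last char: 'q')
  sorted[2] = pq$qqp  (last char: 'p')
  sorted[3] = q$qqpp  (last char: 'p')
  sorted[4] = qppq$q  (last char: 'q')
  sorted[5] = qqppq$  (last char: '$')
Last column: qqppq$
Original string S is at sorted index 5

Answer: qqppq$
5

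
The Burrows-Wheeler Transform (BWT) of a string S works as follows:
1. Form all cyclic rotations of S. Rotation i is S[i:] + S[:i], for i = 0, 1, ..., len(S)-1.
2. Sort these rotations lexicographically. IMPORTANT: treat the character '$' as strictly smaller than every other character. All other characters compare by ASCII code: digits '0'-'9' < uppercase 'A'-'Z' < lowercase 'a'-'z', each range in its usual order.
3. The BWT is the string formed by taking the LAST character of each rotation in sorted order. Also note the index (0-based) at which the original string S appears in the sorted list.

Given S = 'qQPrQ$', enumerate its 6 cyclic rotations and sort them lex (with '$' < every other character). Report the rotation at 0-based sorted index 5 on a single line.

All 6 rotations (rotation i = S[i:]+S[:i]):
  rot[0] = qQPrQ$
  rot[1] = QPrQ$q
  rot[2] = PrQ$qQ
  rot[3] = rQ$qQP
  rot[4] = Q$qQPr
  rot[5] = $qQPrQ
Sorted (with $ < everything):
  sorted[0] = $qQPrQ
  sorted[1] = PrQ$qQ
  sorted[2] = Q$qQPr
  sorted[3] = QPrQ$q
  sorted[4] = qQPrQ$
  sorted[5] = rQ$qQP
sorted[5] = rQ$qQP

Answer: rQ$qQP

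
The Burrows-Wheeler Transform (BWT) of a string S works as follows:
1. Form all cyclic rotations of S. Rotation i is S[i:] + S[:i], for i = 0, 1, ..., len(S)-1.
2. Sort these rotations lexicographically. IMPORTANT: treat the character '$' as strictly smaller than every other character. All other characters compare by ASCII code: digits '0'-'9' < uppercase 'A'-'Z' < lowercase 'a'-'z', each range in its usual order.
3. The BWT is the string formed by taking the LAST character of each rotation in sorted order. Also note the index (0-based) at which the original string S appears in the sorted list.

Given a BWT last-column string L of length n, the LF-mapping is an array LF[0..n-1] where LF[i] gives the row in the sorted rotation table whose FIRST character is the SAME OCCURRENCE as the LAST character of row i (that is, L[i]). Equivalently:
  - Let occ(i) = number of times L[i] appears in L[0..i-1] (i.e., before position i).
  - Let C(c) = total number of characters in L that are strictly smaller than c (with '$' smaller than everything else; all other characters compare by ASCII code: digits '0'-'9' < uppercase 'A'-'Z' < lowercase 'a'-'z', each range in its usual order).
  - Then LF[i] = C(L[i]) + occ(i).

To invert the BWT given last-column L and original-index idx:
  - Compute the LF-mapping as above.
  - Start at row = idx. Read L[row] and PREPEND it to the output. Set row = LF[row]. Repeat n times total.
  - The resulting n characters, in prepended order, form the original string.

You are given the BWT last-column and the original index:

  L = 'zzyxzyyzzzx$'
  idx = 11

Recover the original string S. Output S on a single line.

LF mapping: 6 7 3 1 8 4 5 9 10 11 2 0
Walk LF starting at row 11, prepending L[row]:
  step 1: row=11, L[11]='$', prepend. Next row=LF[11]=0
  step 2: row=0, L[0]='z', prepend. Next row=LF[0]=6
  step 3: row=6, L[6]='y', prepend. Next row=LF[6]=5
  step 4: row=5, L[5]='y', prepend. Next row=LF[5]=4
  step 5: row=4, L[4]='z', prepend. Next row=LF[4]=8
  step 6: row=8, L[8]='z', prepend. Next row=LF[8]=10
  step 7: row=10, L[10]='x', prepend. Next row=LF[10]=2
  step 8: row=2, L[2]='y', prepend. Next row=LF[2]=3
  step 9: row=3, L[3]='x', prepend. Next row=LF[3]=1
  step 10: row=1, L[1]='z', prepend. Next row=LF[1]=7
  step 11: row=7, L[7]='z', prepend. Next row=LF[7]=9
  step 12: row=9, L[9]='z', prepend. Next row=LF[9]=11
Reversed output: zzzxyxzzyyz$

Answer: zzzxyxzzyyz$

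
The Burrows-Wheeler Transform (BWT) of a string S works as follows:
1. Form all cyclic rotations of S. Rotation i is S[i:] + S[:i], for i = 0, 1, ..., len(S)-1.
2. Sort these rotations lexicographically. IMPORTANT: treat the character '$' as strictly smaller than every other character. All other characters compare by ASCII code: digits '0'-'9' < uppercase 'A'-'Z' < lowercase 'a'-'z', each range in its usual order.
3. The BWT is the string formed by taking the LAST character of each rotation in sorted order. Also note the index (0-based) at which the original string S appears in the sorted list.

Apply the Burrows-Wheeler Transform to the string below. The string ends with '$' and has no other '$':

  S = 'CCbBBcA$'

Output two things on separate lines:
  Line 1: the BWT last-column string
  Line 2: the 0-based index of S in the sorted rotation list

All 8 rotations (rotation i = S[i:]+S[:i]):
  rot[0] = CCbBBcA$
  rot[1] = CbBBcA$C
  rot[2] = bBBcA$CC
  rot[3] = BBcA$CCb
  rot[4] = BcA$CCbB
  rot[5] = cA$CCbBB
  rot[6] = A$CCbBBc
  rot[7] = $CCbBBcA
Sorted (with $ < everything):
  sorted[0] = $CCbBBcA  (last char: 'A')
  sorted[1] = A$CCbBBc  (last char: 'c')
  sorted[2] = BBcA$CCb  (last char: 'b')
  sorted[3] = BcA$CCbB  (last char: 'B')
  sorted[4] = CCbBBcA$  (last char: '$')
  sorted[5] = CbBBcA$C  (last char: 'C')
  sorted[6] = bBBcA$CC  (last char: 'C')
  sorted[7] = cA$CCbBB  (last char: 'B')
Last column: AcbB$CCB
Original string S is at sorted index 4

Answer: AcbB$CCB
4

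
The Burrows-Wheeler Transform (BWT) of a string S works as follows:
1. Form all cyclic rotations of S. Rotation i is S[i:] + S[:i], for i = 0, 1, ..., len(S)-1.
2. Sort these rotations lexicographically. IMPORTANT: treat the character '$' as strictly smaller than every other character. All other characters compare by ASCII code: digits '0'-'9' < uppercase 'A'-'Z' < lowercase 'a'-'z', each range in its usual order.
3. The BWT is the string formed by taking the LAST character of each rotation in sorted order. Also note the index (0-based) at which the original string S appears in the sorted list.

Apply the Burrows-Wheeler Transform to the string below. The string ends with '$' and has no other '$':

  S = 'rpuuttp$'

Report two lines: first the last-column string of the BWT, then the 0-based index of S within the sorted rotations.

All 8 rotations (rotation i = S[i:]+S[:i]):
  rot[0] = rpuuttp$
  rot[1] = puuttp$r
  rot[2] = uuttp$rp
  rot[3] = uttp$rpu
  rot[4] = ttp$rpuu
  rot[5] = tp$rpuut
  rot[6] = p$rpuutt
  rot[7] = $rpuuttp
Sorted (with $ < everything):
  sorted[0] = $rpuuttp  (last char: 'p')
  sorted[1] = p$rpuutt  (last char: 't')
  sorted[2] = puuttp$r  (last char: 'r')
  sorted[3] = rpuuttp$  (last char: '$')
  sorted[4] = tp$rpuut  (last char: 't')
  sorted[5] = ttp$rpuu  (last char: 'u')
  sorted[6] = uttp$rpu  (last char: 'u')
  sorted[7] = uuttp$rp  (last char: 'p')
Last column: ptr$tuup
Original string S is at sorted index 3

Answer: ptr$tuup
3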